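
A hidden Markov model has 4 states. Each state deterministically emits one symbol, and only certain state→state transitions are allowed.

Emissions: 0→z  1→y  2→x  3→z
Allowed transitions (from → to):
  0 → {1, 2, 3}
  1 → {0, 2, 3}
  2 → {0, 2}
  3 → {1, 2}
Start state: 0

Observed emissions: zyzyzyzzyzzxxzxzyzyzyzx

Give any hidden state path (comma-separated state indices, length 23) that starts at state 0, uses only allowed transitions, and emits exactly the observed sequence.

0,1,3,1,3,1,0,3,1,0,3,2,2,0,2,0,1,3,1,3,1,3,2

  0: obs=z cand={0,3} pick 0 [start]
  1: obs=y cand={1} pick 1 [0->1 ok]
  2: obs=z cand={0,3} pick 3 [1->3 ok]
  3: obs=y cand={1} pick 1 [3->1 ok]
  4: obs=z cand={0,3} pick 3 [1->3 ok]
  5: obs=y cand={1} pick 1 [3->1 ok]
  6: obs=z cand={0,3} pick 0 [1->0 ok]
  7: obs=z cand={0,3} pick 3 [0->3 ok]
  8: obs=y cand={1} pick 1 [3->1 ok]
  9: obs=z cand={0,3} pick 0 [1->0 ok]
  10: obs=z cand={0,3} pick 3 [0->3 ok]
  11: obs=x cand={2} pick 2 [3->2 ok]
  12: obs=x cand={2} pick 2 [2->2 ok]
  13: obs=z cand={0,3} pick 0 [2->0 ok]
  14: obs=x cand={2} pick 2 [0->2 ok]
  15: obs=z cand={0,3} pick 0 [2->0 ok]
  16: obs=y cand={1} pick 1 [0->1 ok]
  17: obs=z cand={0,3} pick 3 [1->3 ok]
  18: obs=y cand={1} pick 1 [3->1 ok]
  19: obs=z cand={0,3} pick 3 [1->3 ok]
  20: obs=y cand={1} pick 1 [3->1 ok]
  21: obs=z cand={0,3} pick 3 [1->3 ok]
  22: obs=x cand={2} pick 2 [3->2 ok]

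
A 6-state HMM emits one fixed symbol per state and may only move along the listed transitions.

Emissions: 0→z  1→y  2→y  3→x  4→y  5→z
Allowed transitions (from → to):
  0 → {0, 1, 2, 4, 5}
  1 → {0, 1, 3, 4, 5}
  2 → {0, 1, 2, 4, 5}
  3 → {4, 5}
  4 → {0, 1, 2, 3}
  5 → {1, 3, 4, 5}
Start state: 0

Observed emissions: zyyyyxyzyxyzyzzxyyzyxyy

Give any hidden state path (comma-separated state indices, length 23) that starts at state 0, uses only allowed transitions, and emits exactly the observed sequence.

  [0] z  {0,5}  => 0  start
  [1] y  {1,2,4}  => 2  0->2 ok
  [2] y  {1,2,4}  => 2  2->2 ok
  [3] y  {1,2,4}  => 2  2->2 ok
  [4] y  {1,2,4}  => 4  2->4 ok
  [5] x  {3}  => 3  4->3 ok
  [6] y  {1,2,4}  => 4  3->4 ok
  [7] z  {0,5}  => 0  4->0 ok
  [8] y  {1,2,4}  => 4  0->4 ok
  [9] x  {3}  => 3  4->3 ok
  [10] y  {1,2,4}  => 4  3->4 ok
  [11] z  {0,5}  => 0  4->0 ok
  [12] y  {1,2,4}  => 2  0->2 ok
  [13] z  {0,5}  => 5  2->5 ok
  [14] z  {0,5}  => 5  5->5 ok
  [15] x  {3}  => 3  5->3 ok
  [16] y  {1,2,4}  => 4  3->4 ok
  [17] y  {1,2,4}  => 2  4->2 ok
  [18] z  {0,5}  => 5  2->5 ok
  [19] y  {1,2,4}  => 1  5->1 ok
  [20] x  {3}  => 3  1->3 ok
  [21] y  {1,2,4}  => 4  3->4 ok
  [22] y  {1,2,4}  => 1  4->1 ok

0,2,2,2,4,3,4,0,4,3,4,0,2,5,5,3,4,2,5,1,3,4,1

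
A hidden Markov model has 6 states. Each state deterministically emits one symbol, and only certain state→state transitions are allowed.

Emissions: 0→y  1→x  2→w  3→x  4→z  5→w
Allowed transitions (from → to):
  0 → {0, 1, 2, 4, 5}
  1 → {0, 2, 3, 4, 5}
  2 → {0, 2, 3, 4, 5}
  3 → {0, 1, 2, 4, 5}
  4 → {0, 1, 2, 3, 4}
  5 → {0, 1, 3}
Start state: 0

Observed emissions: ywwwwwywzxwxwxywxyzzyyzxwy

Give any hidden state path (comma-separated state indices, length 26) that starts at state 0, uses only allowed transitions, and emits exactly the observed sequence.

  0: obs=y cand={0} pick 0 [start]
  1: obs=w cand={2,5} pick 2 [0->2 ok]
  2: obs=w cand={2,5} pick 2 [2->2 ok]
  3: obs=w cand={2,5} pick 2 [2->2 ok]
  4: obs=w cand={2,5} pick 2 [2->2 ok]
  5: obs=w cand={2,5} pick 5 [2->5 ok]
  6: obs=y cand={0} pick 0 [5->0 ok]
  7: obs=w cand={2,5} pick 2 [0->2 ok]
  8: obs=z cand={4} pick 4 [2->4 ok]
  9: obs=x cand={1,3} pick 3 [4->3 ok]
  10: obs=w cand={2,5} pick 5 [3->5 ok]
  11: obs=x cand={1,3} pick 3 [5->3 ok]
  12: obs=w cand={2,5} pick 5 [3->5 ok]
  13: obs=x cand={1,3} pick 3 [5->3 ok]
  14: obs=y cand={0} pick 0 [3->0 ok]
  15: obs=w cand={2,5} pick 5 [0->5 ok]
  16: obs=x cand={1,3} pick 3 [5->3 ok]
  17: obs=y cand={0} pick 0 [3->0 ok]
  18: obs=z cand={4} pick 4 [0->4 ok]
  19: obs=z cand={4} pick 4 [4->4 ok]
  20: obs=y cand={0} pick 0 [4->0 ok]
  21: obs=y cand={0} pick 0 [0->0 ok]
  22: obs=z cand={4} pick 4 [0->4 ok]
  23: obs=x cand={1,3} pick 3 [4->3 ok]
  24: obs=w cand={2,5} pick 2 [3->2 ok]
  25: obs=y cand={0} pick 0 [2->0 ok]

0,2,2,2,2,5,0,2,4,3,5,3,5,3,0,5,3,0,4,4,0,0,4,3,2,0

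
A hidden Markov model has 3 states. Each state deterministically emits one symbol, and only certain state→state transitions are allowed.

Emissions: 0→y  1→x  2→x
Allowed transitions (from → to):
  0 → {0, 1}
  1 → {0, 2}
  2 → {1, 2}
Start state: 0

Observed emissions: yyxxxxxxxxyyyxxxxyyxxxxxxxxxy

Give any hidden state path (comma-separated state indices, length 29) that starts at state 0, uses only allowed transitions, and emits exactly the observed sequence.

  t0 'y' -> {0}, take 0 (start)
  t1 'y' -> {0}, take 0 (0->0 ok)
  t2 'x' -> {1,2}, take 1 (0->1 ok)
  t3 'x' -> {1,2}, take 2 (1->2 ok)
  t4 'x' -> {1,2}, take 2 (2->2 ok)
  t5 'x' -> {1,2}, take 2 (2->2 ok)
  t6 'x' -> {1,2}, take 2 (2->2 ok)
  t7 'x' -> {1,2}, take 2 (2->2 ok)
  t8 'x' -> {1,2}, take 2 (2->2 ok)
  t9 'x' -> {1,2}, take 1 (2->1 ok)
  t10 'y' -> {0}, take 0 (1->0 ok)
  t11 'y' -> {0}, take 0 (0->0 ok)
  t12 'y' -> {0}, take 0 (0->0 ok)
  t13 'x' -> {1,2}, take 1 (0->1 ok)
  t14 'x' -> {1,2}, take 2 (1->2 ok)
  t15 'x' -> {1,2}, take 2 (2->2 ok)
  t16 'x' -> {1,2}, take 1 (2->1 ok)
  t17 'y' -> {0}, take 0 (1->0 ok)
  t18 'y' -> {0}, take 0 (0->0 ok)
  t19 'x' -> {1,2}, take 1 (0->1 ok)
  t20 'x' -> {1,2}, take 2 (1->2 ok)
  t21 'x' -> {1,2}, take 1 (2->1 ok)
  t22 'x' -> {1,2}, take 2 (1->2 ok)
  t23 'x' -> {1,2}, take 2 (2->2 ok)
  t24 'x' -> {1,2}, take 2 (2->2 ok)
  t25 'x' -> {1,2}, take 2 (2->2 ok)
  t26 'x' -> {1,2}, take 2 (2->2 ok)
  t27 'x' -> {1,2}, take 1 (2->1 ok)
  t28 'y' -> {0}, take 0 (1->0 ok)

0,0,1,2,2,2,2,2,2,1,0,0,0,1,2,2,1,0,0,1,2,1,2,2,2,2,2,1,0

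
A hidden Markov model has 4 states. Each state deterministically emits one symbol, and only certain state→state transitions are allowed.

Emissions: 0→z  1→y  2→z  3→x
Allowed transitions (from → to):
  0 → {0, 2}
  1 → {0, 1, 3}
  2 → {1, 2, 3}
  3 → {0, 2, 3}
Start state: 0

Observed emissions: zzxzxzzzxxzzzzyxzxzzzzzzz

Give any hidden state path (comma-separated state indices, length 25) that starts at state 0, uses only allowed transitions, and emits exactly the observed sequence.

  [0] z  {0,2}  => 0  start
  [1] z  {0,2}  => 2  0->2 ok
  [2] x  {3}  => 3  2->3 ok
  [3] z  {0,2}  => 2  3->2 ok
  [4] x  {3}  => 3  2->3 ok
  [5] z  {0,2}  => 0  3->0 ok
  [6] z  {0,2}  => 2  0->2 ok
  [7] z  {0,2}  => 2  2->2 ok
  [8] x  {3}  => 3  2->3 ok
  [9] x  {3}  => 3  3->3 ok
  [10] z  {0,2}  => 0  3->0 ok
  [11] z  {0,2}  => 0  0->0 ok
  [12] z  {0,2}  => 0  0->0 ok
  [13] z  {0,2}  => 2  0->2 ok
  [14] y  {1}  => 1  2->1 ok
  [15] x  {3}  => 3  1->3 ok
  [16] z  {0,2}  => 2  3->2 ok
  [17] x  {3}  => 3  2->3 ok
  [18] z  {0,2}  => 0  3->0 ok
  [19] z  {0,2}  => 0  0->0 ok
  [20] z  {0,2}  => 0  0->0 ok
  [21] z  {0,2}  => 0  0->0 ok
  [22] z  {0,2}  => 2  0->2 ok
  [23] z  {0,2}  => 2  2->2 ok
  [24] z  {0,2}  => 2  2->2 ok

0,2,3,2,3,0,2,2,3,3,0,0,0,2,1,3,2,3,0,0,0,0,2,2,2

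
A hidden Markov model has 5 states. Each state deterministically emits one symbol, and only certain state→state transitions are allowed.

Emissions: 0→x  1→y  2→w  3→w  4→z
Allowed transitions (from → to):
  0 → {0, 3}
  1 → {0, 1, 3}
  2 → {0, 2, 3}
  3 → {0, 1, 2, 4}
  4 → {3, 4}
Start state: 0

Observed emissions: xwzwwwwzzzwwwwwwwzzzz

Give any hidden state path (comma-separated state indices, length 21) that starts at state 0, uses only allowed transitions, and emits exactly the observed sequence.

0,3,4,3,2,2,3,4,4,4,3,2,2,2,2,2,3,4,4,4,4

  pos 0: x in {0}, choose 0; start
  pos 1: w in {2,3}, choose 3; 0->3 ok
  pos 2: z in {4}, choose 4; 3->4 ok
  pos 3: w in {2,3}, choose 3; 4->3 ok
  pos 4: w in {2,3}, choose 2; 3->2 ok
  pos 5: w in {2,3}, choose 2; 2->2 ok
  pos 6: w in {2,3}, choose 3; 2->3 ok
  pos 7: z in {4}, choose 4; 3->4 ok
  pos 8: z in {4}, choose 4; 4->4 ok
  pos 9: z in {4}, choose 4; 4->4 ok
  pos 10: w in {2,3}, choose 3; 4->3 ok
  pos 11: w in {2,3}, choose 2; 3->2 ok
  pos 12: w in {2,3}, choose 2; 2->2 ok
  pos 13: w in {2,3}, choose 2; 2->2 ok
  pos 14: w in {2,3}, choose 2; 2->2 ok
  pos 15: w in {2,3}, choose 2; 2->2 ok
  pos 16: w in {2,3}, choose 3; 2->3 ok
  pos 17: z in {4}, choose 4; 3->4 ok
  pos 18: z in {4}, choose 4; 4->4 ok
  pos 19: z in {4}, choose 4; 4->4 ok
  pos 20: z in {4}, choose 4; 4->4 ok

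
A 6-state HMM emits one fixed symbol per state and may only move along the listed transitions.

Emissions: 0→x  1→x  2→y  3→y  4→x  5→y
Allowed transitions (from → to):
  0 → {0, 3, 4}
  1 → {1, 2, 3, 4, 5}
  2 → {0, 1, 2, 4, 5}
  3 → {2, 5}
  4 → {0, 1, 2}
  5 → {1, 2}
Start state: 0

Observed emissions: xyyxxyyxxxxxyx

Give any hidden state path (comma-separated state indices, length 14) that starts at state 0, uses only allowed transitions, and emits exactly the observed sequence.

0,3,2,0,0,3,2,0,0,4,0,4,2,1

  [0] x  {0,1,4}  => 0  start
  [1] y  {2,3,5}  => 3  0->3 ok
  [2] y  {2,3,5}  => 2  3->2 ok
  [3] x  {0,1,4}  => 0  2->0 ok
  [4] x  {0,1,4}  => 0  0->0 ok
  [5] y  {2,3,5}  => 3  0->3 ok
  [6] y  {2,3,5}  => 2  3->2 ok
  [7] x  {0,1,4}  => 0  2->0 ok
  [8] x  {0,1,4}  => 0  0->0 ok
  [9] x  {0,1,4}  => 4  0->4 ok
  [10] x  {0,1,4}  => 0  4->0 ok
  [11] x  {0,1,4}  => 4  0->4 ok
  [12] y  {2,3,5}  => 2  4->2 ok
  [13] x  {0,1,4}  => 1  2->1 ok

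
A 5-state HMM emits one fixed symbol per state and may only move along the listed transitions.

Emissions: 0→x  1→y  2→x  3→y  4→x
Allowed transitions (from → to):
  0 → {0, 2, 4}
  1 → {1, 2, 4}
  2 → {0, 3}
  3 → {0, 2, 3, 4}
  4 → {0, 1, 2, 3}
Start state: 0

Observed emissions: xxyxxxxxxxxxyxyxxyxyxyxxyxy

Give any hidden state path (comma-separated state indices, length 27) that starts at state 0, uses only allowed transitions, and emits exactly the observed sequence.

0,4,3,2,0,2,0,2,0,0,0,4,3,4,3,0,4,1,4,3,4,3,0,4,1,4,1

  t0 'x' -> {0,2,4}, take 0 (start)
  t1 'x' -> {0,2,4}, take 4 (0->4 ok)
  t2 'y' -> {1,3}, take 3 (4->3 ok)
  t3 'x' -> {0,2,4}, take 2 (3->2 ok)
  t4 'x' -> {0,2,4}, take 0 (2->0 ok)
  t5 'x' -> {0,2,4}, take 2 (0->2 ok)
  t6 'x' -> {0,2,4}, take 0 (2->0 ok)
  t7 'x' -> {0,2,4}, take 2 (0->2 ok)
  t8 'x' -> {0,2,4}, take 0 (2->0 ok)
  t9 'x' -> {0,2,4}, take 0 (0->0 ok)
  t10 'x' -> {0,2,4}, take 0 (0->0 ok)
  t11 'x' -> {0,2,4}, take 4 (0->4 ok)
  t12 'y' -> {1,3}, take 3 (4->3 ok)
  t13 'x' -> {0,2,4}, take 4 (3->4 ok)
  t14 'y' -> {1,3}, take 3 (4->3 ok)
  t15 'x' -> {0,2,4}, take 0 (3->0 ok)
  t16 'x' -> {0,2,4}, take 4 (0->4 ok)
  t17 'y' -> {1,3}, take 1 (4->1 ok)
  t18 'x' -> {0,2,4}, take 4 (1->4 ok)
  t19 'y' -> {1,3}, take 3 (4->3 ok)
  t20 'x' -> {0,2,4}, take 4 (3->4 ok)
  t21 'y' -> {1,3}, take 3 (4->3 ok)
  t22 'x' -> {0,2,4}, take 0 (3->0 ok)
  t23 'x' -> {0,2,4}, take 4 (0->4 ok)
  t24 'y' -> {1,3}, take 1 (4->1 ok)
  t25 'x' -> {0,2,4}, take 4 (1->4 ok)
  t26 'y' -> {1,3}, take 1 (4->1 ok)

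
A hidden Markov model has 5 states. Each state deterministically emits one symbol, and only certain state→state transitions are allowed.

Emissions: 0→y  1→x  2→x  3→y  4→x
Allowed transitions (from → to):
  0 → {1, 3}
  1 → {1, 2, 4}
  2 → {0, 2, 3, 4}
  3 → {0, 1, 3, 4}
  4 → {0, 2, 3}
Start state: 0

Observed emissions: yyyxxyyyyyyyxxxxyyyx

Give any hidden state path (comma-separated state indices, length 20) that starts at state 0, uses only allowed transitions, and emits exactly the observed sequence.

0,3,0,1,4,3,3,3,3,0,3,0,1,2,4,2,0,3,3,1

  pos 0: y in {0,3}, choose 0; start
  pos 1: y in {0,3}, choose 3; 0->3 ok
  pos 2: y in {0,3}, choose 0; 3->0 ok
  pos 3: x in {1,2,4}, choose 1; 0->1 ok
  pos 4: x in {1,2,4}, choose 4; 1->4 ok
  pos 5: y in {0,3}, choose 3; 4->3 ok
  pos 6: y in {0,3}, choose 3; 3->3 ok
  pos 7: y in {0,3}, choose 3; 3->3 ok
  pos 8: y in {0,3}, choose 3; 3->3 ok
  pos 9: y in {0,3}, choose 0; 3->0 ok
  pos 10: y in {0,3}, choose 3; 0->3 ok
  pos 11: y in {0,3}, choose 0; 3->0 ok
  pos 12: x in {1,2,4}, choose 1; 0->1 ok
  pos 13: x in {1,2,4}, choose 2; 1->2 ok
  pos 14: x in {1,2,4}, choose 4; 2->4 ok
  pos 15: x in {1,2,4}, choose 2; 4->2 ok
  pos 16: y in {0,3}, choose 0; 2->0 ok
  pos 17: y in {0,3}, choose 3; 0->3 ok
  pos 18: y in {0,3}, choose 3; 3->3 ok
  pos 19: x in {1,2,4}, choose 1; 3->1 ok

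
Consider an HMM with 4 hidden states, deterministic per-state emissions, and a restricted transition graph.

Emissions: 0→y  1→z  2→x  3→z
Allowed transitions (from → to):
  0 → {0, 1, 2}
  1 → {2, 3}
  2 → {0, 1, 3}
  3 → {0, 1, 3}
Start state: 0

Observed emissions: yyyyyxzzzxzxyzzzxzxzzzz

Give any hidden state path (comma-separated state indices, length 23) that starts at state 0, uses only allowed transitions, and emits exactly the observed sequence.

  t0 'y' -> {0}, take 0 (start)
  t1 'y' -> {0}, take 0 (0->0 ok)
  t2 'y' -> {0}, take 0 (0->0 ok)
  t3 'y' -> {0}, take 0 (0->0 ok)
  t4 'y' -> {0}, take 0 (0->0 ok)
  t5 'x' -> {2}, take 2 (0->2 ok)
  t6 'z' -> {1,3}, take 3 (2->3 ok)
  t7 'z' -> {1,3}, take 3 (3->3 ok)
  t8 'z' -> {1,3}, take 1 (3->1 ok)
  t9 'x' -> {2}, take 2 (1->2 ok)
  t10 'z' -> {1,3}, take 1 (2->1 ok)
  t11 'x' -> {2}, take 2 (1->2 ok)
  t12 'y' -> {0}, take 0 (2->0 ok)
  t13 'z' -> {1,3}, take 1 (0->1 ok)
  t14 'z' -> {1,3}, take 3 (1->3 ok)
  t15 'z' -> {1,3}, take 1 (3->1 ok)
  t16 'x' -> {2}, take 2 (1->2 ok)
  t17 'z' -> {1,3}, take 1 (2->1 ok)
  t18 'x' -> {2}, take 2 (1->2 ok)
  t19 'z' -> {1,3}, take 1 (2->1 ok)
  t20 'z' -> {1,3}, take 3 (1->3 ok)
  t21 'z' -> {1,3}, take 3 (3->3 ok)
  t22 'z' -> {1,3}, take 3 (3->3 ok)

0,0,0,0,0,2,3,3,1,2,1,2,0,1,3,1,2,1,2,1,3,3,3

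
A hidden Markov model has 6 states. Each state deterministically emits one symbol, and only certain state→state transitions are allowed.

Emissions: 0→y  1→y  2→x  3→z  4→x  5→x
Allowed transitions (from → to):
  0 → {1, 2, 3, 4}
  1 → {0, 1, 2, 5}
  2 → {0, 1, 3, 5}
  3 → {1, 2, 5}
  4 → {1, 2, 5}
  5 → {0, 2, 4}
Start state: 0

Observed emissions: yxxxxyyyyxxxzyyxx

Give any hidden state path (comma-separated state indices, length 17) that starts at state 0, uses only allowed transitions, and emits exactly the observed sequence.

  [0] y  {0,1}  => 0  start
  [1] x  {2,4,5}  => 2  0->2 ok
  [2] x  {2,4,5}  => 5  2->5 ok
  [3] x  {2,4,5}  => 4  5->4 ok
  [4] x  {2,4,5}  => 2  4->2 ok
  [5] y  {0,1}  => 1  2->1 ok
  [6] y  {0,1}  => 0  1->0 ok
  [7] y  {0,1}  => 1  0->1 ok
  [8] y  {0,1}  => 1  1->1 ok
  [9] x  {2,4,5}  => 5  1->5 ok
  [10] x  {2,4,5}  => 4  5->4 ok
  [11] x  {2,4,5}  => 2  4->2 ok
  [12] z  {3}  => 3  2->3 ok
  [13] y  {0,1}  => 1  3->1 ok
  [14] y  {0,1}  => 0  1->0 ok
  [15] x  {2,4,5}  => 4  0->4 ok
  [16] x  {2,4,5}  => 5  4->5 ok

0,2,5,4,2,1,0,1,1,5,4,2,3,1,0,4,5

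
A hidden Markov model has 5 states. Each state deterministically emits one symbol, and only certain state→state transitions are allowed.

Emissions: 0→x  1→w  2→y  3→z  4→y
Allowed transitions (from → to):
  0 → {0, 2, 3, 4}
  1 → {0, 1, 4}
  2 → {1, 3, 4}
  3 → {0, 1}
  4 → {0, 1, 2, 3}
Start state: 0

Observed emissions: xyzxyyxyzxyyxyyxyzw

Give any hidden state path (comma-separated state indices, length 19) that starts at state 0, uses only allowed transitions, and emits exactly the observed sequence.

0,2,3,0,2,4,0,2,3,0,2,4,0,2,4,0,2,3,1

  t0 'x' -> {0}, take 0 (start)
  t1 'y' -> {2,4}, take 2 (0->2 ok)
  t2 'z' -> {3}, take 3 (2->3 ok)
  t3 'x' -> {0}, take 0 (3->0 ok)
  t4 'y' -> {2,4}, take 2 (0->2 ok)
  t5 'y' -> {2,4}, take 4 (2->4 ok)
  t6 'x' -> {0}, take 0 (4->0 ok)
  t7 'y' -> {2,4}, take 2 (0->2 ok)
  t8 'z' -> {3}, take 3 (2->3 ok)
  t9 'x' -> {0}, take 0 (3->0 ok)
  t10 'y' -> {2,4}, take 2 (0->2 ok)
  t11 'y' -> {2,4}, take 4 (2->4 ok)
  t12 'x' -> {0}, take 0 (4->0 ok)
  t13 'y' -> {2,4}, take 2 (0->2 ok)
  t14 'y' -> {2,4}, take 4 (2->4 ok)
  t15 'x' -> {0}, take 0 (4->0 ok)
  t16 'y' -> {2,4}, take 2 (0->2 ok)
  t17 'z' -> {3}, take 3 (2->3 ok)
  t18 'w' -> {1}, take 1 (3->1 ok)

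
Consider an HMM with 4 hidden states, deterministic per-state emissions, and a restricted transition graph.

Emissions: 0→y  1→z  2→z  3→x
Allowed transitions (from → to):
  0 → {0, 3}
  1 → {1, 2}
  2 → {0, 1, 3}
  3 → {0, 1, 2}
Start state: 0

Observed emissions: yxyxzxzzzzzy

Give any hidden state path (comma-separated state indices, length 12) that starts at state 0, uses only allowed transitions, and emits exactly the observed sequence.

  0: obs=y cand={0} pick 0 [start]
  1: obs=x cand={3} pick 3 [0->3 ok]
  2: obs=y cand={0} pick 0 [3->0 ok]
  3: obs=x cand={3} pick 3 [0->3 ok]
  4: obs=z cand={1,2} pick 2 [3->2 ok]
  5: obs=x cand={3} pick 3 [2->3 ok]
  6: obs=z cand={1,2} pick 1 [3->1 ok]
  7: obs=z cand={1,2} pick 1 [1->1 ok]
  8: obs=z cand={1,2} pick 2 [1->2 ok]
  9: obs=z cand={1,2} pick 1 [2->1 ok]
  10: obs=z cand={1,2} pick 2 [1->2 ok]
  11: obs=y cand={0} pick 0 [2->0 ok]

0,3,0,3,2,3,1,1,2,1,2,0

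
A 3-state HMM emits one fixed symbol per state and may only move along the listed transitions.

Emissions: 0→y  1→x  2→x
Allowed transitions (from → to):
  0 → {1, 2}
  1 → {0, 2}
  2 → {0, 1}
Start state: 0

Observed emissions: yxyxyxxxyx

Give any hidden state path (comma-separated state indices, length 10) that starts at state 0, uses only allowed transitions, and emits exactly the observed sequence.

  pos 0: y in {0}, choose 0; start
  pos 1: x in {1,2}, choose 1; 0->1 ok
  pos 2: y in {0}, choose 0; 1->0 ok
  pos 3: x in {1,2}, choose 1; 0->1 ok
  pos 4: y in {0}, choose 0; 1->0 ok
  pos 5: x in {1,2}, choose 1; 0->1 ok
  pos 6: x in {1,2}, choose 2; 1->2 ok
  pos 7: x in {1,2}, choose 1; 2->1 ok
  pos 8: y in {0}, choose 0; 1->0 ok
  pos 9: x in {1,2}, choose 1; 0->1 ok

0,1,0,1,0,1,2,1,0,1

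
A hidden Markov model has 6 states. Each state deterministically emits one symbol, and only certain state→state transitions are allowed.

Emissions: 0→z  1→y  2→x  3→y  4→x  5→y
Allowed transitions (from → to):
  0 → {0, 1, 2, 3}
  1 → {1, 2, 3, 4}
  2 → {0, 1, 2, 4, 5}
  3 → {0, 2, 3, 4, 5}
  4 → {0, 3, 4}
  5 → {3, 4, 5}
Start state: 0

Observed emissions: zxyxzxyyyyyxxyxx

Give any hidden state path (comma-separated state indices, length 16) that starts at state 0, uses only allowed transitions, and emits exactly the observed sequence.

0,2,1,4,0,2,1,3,5,3,5,4,4,3,2,2

  0: obs=z cand={0} pick 0 [start]
  1: obs=x cand={2,4} pick 2 [0->2 ok]
  2: obs=y cand={1,3,5} pick 1 [2->1 ok]
  3: obs=x cand={2,4} pick 4 [1->4 ok]
  4: obs=z cand={0} pick 0 [4->0 ok]
  5: obs=x cand={2,4} pick 2 [0->2 ok]
  6: obs=y cand={1,3,5} pick 1 [2->1 ok]
  7: obs=y cand={1,3,5} pick 3 [1->3 ok]
  8: obs=y cand={1,3,5} pick 5 [3->5 ok]
  9: obs=y cand={1,3,5} pick 3 [5->3 ok]
  10: obs=y cand={1,3,5} pick 5 [3->5 ok]
  11: obs=x cand={2,4} pick 4 [5->4 ok]
  12: obs=x cand={2,4} pick 4 [4->4 ok]
  13: obs=y cand={1,3,5} pick 3 [4->3 ok]
  14: obs=x cand={2,4} pick 2 [3->2 ok]
  15: obs=x cand={2,4} pick 2 [2->2 ok]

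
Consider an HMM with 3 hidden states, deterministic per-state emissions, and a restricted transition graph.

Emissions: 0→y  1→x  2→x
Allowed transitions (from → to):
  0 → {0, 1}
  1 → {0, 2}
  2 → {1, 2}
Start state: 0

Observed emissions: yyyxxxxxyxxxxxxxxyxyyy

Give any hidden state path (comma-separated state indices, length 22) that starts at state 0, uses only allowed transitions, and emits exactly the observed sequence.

0,0,0,1,2,1,2,1,0,1,2,2,2,1,2,2,1,0,1,0,0,0

  t0 'y' -> {0}, take 0 (start)
  t1 'y' -> {0}, take 0 (0->0 ok)
  t2 'y' -> {0}, take 0 (0->0 ok)
  t3 'x' -> {1,2}, take 1 (0->1 ok)
  t4 'x' -> {1,2}, take 2 (1->2 ok)
  t5 'x' -> {1,2}, take 1 (2->1 ok)
  t6 'x' -> {1,2}, take 2 (1->2 ok)
  t7 'x' -> {1,2}, take 1 (2->1 ok)
  t8 'y' -> {0}, take 0 (1->0 ok)
  t9 'x' -> {1,2}, take 1 (0->1 ok)
  t10 'x' -> {1,2}, take 2 (1->2 ok)
  t11 'x' -> {1,2}, take 2 (2->2 ok)
  t12 'x' -> {1,2}, take 2 (2->2 ok)
  t13 'x' -> {1,2}, take 1 (2->1 ok)
  t14 'x' -> {1,2}, take 2 (1->2 ok)
  t15 'x' -> {1,2}, take 2 (2->2 ok)
  t16 'x' -> {1,2}, take 1 (2->1 ok)
  t17 'y' -> {0}, take 0 (1->0 ok)
  t18 'x' -> {1,2}, take 1 (0->1 ok)
  t19 'y' -> {0}, take 0 (1->0 ok)
  t20 'y' -> {0}, take 0 (0->0 ok)
  t21 'y' -> {0}, take 0 (0->0 ok)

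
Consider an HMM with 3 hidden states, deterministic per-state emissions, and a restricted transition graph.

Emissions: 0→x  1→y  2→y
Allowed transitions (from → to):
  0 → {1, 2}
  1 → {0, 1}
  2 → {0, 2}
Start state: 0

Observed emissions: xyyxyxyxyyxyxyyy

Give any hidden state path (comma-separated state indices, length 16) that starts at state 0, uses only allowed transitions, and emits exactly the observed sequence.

  pos 0: x in {0}, choose 0; start
  pos 1: y in {1,2}, choose 2; 0->2 ok
  pos 2: y in {1,2}, choose 2; 2->2 ok
  pos 3: x in {0}, choose 0; 2->0 ok
  pos 4: y in {1,2}, choose 1; 0->1 ok
  pos 5: x in {0}, choose 0; 1->0 ok
  pos 6: y in {1,2}, choose 2; 0->2 ok
  pos 7: x in {0}, choose 0; 2->0 ok
  pos 8: y in {1,2}, choose 2; 0->2 ok
  pos 9: y in {1,2}, choose 2; 2->2 ok
  pos 10: x in {0}, choose 0; 2->0 ok
  pos 11: y in {1,2}, choose 1; 0->1 ok
  pos 12: x in {0}, choose 0; 1->0 ok
  pos 13: y in {1,2}, choose 1; 0->1 ok
  pos 14: y in {1,2}, choose 1; 1->1 ok
  pos 15: y in {1,2}, choose 1; 1->1 ok

0,2,2,0,1,0,2,0,2,2,0,1,0,1,1,1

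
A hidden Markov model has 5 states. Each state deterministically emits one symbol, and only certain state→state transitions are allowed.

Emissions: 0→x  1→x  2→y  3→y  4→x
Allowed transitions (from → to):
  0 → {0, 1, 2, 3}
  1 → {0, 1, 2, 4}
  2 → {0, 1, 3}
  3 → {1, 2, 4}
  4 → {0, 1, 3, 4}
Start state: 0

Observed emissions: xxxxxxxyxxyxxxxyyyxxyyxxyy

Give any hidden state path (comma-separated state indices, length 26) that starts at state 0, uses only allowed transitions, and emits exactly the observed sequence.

  t0 'x' -> {0,1,4}, take 0 (start)
  t1 'x' -> {0,1,4}, take 1 (0->1 ok)
  t2 'x' -> {0,1,4}, take 1 (1->1 ok)
  t3 'x' -> {0,1,4}, take 1 (1->1 ok)
  t4 'x' -> {0,1,4}, take 1 (1->1 ok)
  t5 'x' -> {0,1,4}, take 0 (1->0 ok)
  t6 'x' -> {0,1,4}, take 0 (0->0 ok)
  t7 'y' -> {2,3}, take 2 (0->2 ok)
  t8 'x' -> {0,1,4}, take 1 (2->1 ok)
  t9 'x' -> {0,1,4}, take 4 (1->4 ok)
  t10 'y' -> {2,3}, take 3 (4->3 ok)
  t11 'x' -> {0,1,4}, take 4 (3->4 ok)
  t12 'x' -> {0,1,4}, take 0 (4->0 ok)
  t13 'x' -> {0,1,4}, take 1 (0->1 ok)
  t14 'x' -> {0,1,4}, take 0 (1->0 ok)
  t15 'y' -> {2,3}, take 3 (0->3 ok)
  t16 'y' -> {2,3}, take 2 (3->2 ok)
  t17 'y' -> {2,3}, take 3 (2->3 ok)
  t18 'x' -> {0,1,4}, take 1 (3->1 ok)
  t19 'x' -> {0,1,4}, take 0 (1->0 ok)
  t20 'y' -> {2,3}, take 2 (0->2 ok)
  t21 'y' -> {2,3}, take 3 (2->3 ok)
  t22 'x' -> {0,1,4}, take 1 (3->1 ok)
  t23 'x' -> {0,1,4}, take 0 (1->0 ok)
  t24 'y' -> {2,3}, take 2 (0->2 ok)
  t25 'y' -> {2,3}, take 3 (2->3 ok)

0,1,1,1,1,0,0,2,1,4,3,4,0,1,0,3,2,3,1,0,2,3,1,0,2,3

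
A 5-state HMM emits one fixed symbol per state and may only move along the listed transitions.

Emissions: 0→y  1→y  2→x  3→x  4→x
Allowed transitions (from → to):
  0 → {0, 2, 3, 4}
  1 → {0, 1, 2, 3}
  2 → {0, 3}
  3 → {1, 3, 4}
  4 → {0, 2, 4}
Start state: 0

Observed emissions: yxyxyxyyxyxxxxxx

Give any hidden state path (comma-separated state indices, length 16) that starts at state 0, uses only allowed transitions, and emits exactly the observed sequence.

  pos 0: y in {0,1}, choose 0; start
  pos 1: x in {2,3,4}, choose 2; 0->2 ok
  pos 2: y in {0,1}, choose 0; 2->0 ok
  pos 3: x in {2,3,4}, choose 2; 0->2 ok
  pos 4: y in {0,1}, choose 0; 2->0 ok
  pos 5: x in {2,3,4}, choose 2; 0->2 ok
  pos 6: y in {0,1}, choose 0; 2->0 ok
  pos 7: y in {0,1}, choose 0; 0->0 ok
  pos 8: x in {2,3,4}, choose 2; 0->2 ok
  pos 9: y in {0,1}, choose 0; 2->0 ok
  pos 10: x in {2,3,4}, choose 4; 0->4 ok
  pos 11: x in {2,3,4}, choose 2; 4->2 ok
  pos 12: x in {2,3,4}, choose 3; 2->3 ok
  pos 13: x in {2,3,4}, choose 3; 3->3 ok
  pos 14: x in {2,3,4}, choose 4; 3->4 ok
  pos 15: x in {2,3,4}, choose 4; 4->4 ok

0,2,0,2,0,2,0,0,2,0,4,2,3,3,4,4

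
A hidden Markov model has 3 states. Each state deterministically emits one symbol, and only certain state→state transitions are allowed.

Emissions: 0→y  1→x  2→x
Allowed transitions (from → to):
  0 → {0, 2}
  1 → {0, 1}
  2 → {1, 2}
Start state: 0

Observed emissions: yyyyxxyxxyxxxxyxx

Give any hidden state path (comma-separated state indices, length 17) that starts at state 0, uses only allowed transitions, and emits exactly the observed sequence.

0,0,0,0,2,1,0,2,1,0,2,2,2,1,0,2,2

  pos 0: y in {0}, choose 0; start
  pos 1: y in {0}, choose 0; 0->0 ok
  pos 2: y in {0}, choose 0; 0->0 ok
  pos 3: y in {0}, choose 0; 0->0 ok
  pos 4: x in {1,2}, choose 2; 0->2 ok
  pos 5: x in {1,2}, choose 1; 2->1 ok
  pos 6: y in {0}, choose 0; 1->0 ok
  pos 7: x in {1,2}, choose 2; 0->2 ok
  pos 8: x in {1,2}, choose 1; 2->1 ok
  pos 9: y in {0}, choose 0; 1->0 ok
  pos 10: x in {1,2}, choose 2; 0->2 ok
  pos 11: x in {1,2}, choose 2; 2->2 ok
  pos 12: x in {1,2}, choose 2; 2->2 ok
  pos 13: x in {1,2}, choose 1; 2->1 ok
  pos 14: y in {0}, choose 0; 1->0 ok
  pos 15: x in {1,2}, choose 2; 0->2 ok
  pos 16: x in {1,2}, choose 2; 2->2 ok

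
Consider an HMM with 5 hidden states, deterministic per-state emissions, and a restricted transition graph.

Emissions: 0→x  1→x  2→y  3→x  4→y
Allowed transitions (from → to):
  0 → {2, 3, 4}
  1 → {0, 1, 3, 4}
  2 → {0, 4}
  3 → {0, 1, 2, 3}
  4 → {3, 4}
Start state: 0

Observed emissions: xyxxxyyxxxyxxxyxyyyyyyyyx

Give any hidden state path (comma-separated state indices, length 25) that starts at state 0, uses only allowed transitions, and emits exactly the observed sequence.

  [0] x  {0,1,3}  => 0  start
  [1] y  {2,4}  => 2  0->2 ok
  [2] x  {0,1,3}  => 0  2->0 ok
  [3] x  {0,1,3}  => 3  0->3 ok
  [4] x  {0,1,3}  => 1  3->1 ok
  [5] y  {2,4}  => 4  1->4 ok
  [6] y  {2,4}  => 4  4->4 ok
  [7] x  {0,1,3}  => 3  4->3 ok
  [8] x  {0,1,3}  => 1  3->1 ok
  [9] x  {0,1,3}  => 0  1->0 ok
  [10] y  {2,4}  => 4  0->4 ok
  [11] x  {0,1,3}  => 3  4->3 ok
  [12] x  {0,1,3}  => 3  3->3 ok
  [13] x  {0,1,3}  => 0  3->0 ok
  [14] y  {2,4}  => 2  0->2 ok
  [15] x  {0,1,3}  => 0  2->0 ok
  [16] y  {2,4}  => 4  0->4 ok
  [17] y  {2,4}  => 4  4->4 ok
  [18] y  {2,4}  => 4  4->4 ok
  [19] y  {2,4}  => 4  4->4 ok
  [20] y  {2,4}  => 4  4->4 ok
  [21] y  {2,4}  => 4  4->4 ok
  [22] y  {2,4}  => 4  4->4 ok
  [23] y  {2,4}  => 4  4->4 ok
  [24] x  {0,1,3}  => 3  4->3 ok

0,2,0,3,1,4,4,3,1,0,4,3,3,0,2,0,4,4,4,4,4,4,4,4,3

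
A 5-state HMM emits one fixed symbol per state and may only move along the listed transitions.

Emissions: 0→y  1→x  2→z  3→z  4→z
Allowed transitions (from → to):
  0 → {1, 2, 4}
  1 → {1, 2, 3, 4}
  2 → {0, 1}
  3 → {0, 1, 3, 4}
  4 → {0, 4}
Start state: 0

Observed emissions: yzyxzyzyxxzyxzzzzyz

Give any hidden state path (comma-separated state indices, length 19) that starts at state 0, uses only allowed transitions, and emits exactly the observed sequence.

  pos 0: y in {0}, choose 0; start
  pos 1: z in {2,3,4}, choose 2; 0->2 ok
  pos 2: y in {0}, choose 0; 2->0 ok
  pos 3: x in {1}, choose 1; 0->1 ok
  pos 4: z in {2,3,4}, choose 2; 1->2 ok
  pos 5: y in {0}, choose 0; 2->0 ok
  pos 6: z in {2,3,4}, choose 2; 0->2 ok
  pos 7: y in {0}, choose 0; 2->0 ok
  pos 8: x in {1}, choose 1; 0->1 ok
  pos 9: x in {1}, choose 1; 1->1 ok
  pos 10: z in {2,3,4}, choose 2; 1->2 ok
  pos 11: y in {0}, choose 0; 2->0 ok
  pos 12: x in {1}, choose 1; 0->1 ok
  pos 13: z in {2,3,4}, choose 3; 1->3 ok
  pos 14: z in {2,3,4}, choose 3; 3->3 ok
  pos 15: z in {2,3,4}, choose 3; 3->3 ok
  pos 16: z in {2,3,4}, choose 3; 3->3 ok
  pos 17: y in {0}, choose 0; 3->0 ok
  pos 18: z in {2,3,4}, choose 4; 0->4 ok

0,2,0,1,2,0,2,0,1,1,2,0,1,3,3,3,3,0,4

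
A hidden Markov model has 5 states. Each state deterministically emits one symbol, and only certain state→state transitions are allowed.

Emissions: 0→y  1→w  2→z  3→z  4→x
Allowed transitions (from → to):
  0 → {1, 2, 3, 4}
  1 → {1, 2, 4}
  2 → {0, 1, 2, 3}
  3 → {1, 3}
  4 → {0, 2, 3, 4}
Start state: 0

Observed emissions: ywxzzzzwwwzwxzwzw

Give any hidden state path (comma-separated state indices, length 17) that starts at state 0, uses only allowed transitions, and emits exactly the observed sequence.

  pos 0: y in {0}, choose 0; start
  pos 1: w in {1}, choose 1; 0->1 ok
  pos 2: x in {4}, choose 4; 1->4 ok
  pos 3: z in {2,3}, choose 2; 4->2 ok
  pos 4: z in {2,3}, choose 2; 2->2 ok
  pos 5: z in {2,3}, choose 2; 2->2 ok
  pos 6: z in {2,3}, choose 3; 2->3 ok
  pos 7: w in {1}, choose 1; 3->1 ok
  pos 8: w in {1}, choose 1; 1->1 ok
  pos 9: w in {1}, choose 1; 1->1 ok
  pos 10: z in {2,3}, choose 2; 1->2 ok
  pos 11: w in {1}, choose 1; 2->1 ok
  pos 12: x in {4}, choose 4; 1->4 ok
  pos 13: z in {2,3}, choose 3; 4->3 ok
  pos 14: w in {1}, choose 1; 3->1 ok
  pos 15: z in {2,3}, choose 2; 1->2 ok
  pos 16: w in {1}, choose 1; 2->1 ok

0,1,4,2,2,2,3,1,1,1,2,1,4,3,1,2,1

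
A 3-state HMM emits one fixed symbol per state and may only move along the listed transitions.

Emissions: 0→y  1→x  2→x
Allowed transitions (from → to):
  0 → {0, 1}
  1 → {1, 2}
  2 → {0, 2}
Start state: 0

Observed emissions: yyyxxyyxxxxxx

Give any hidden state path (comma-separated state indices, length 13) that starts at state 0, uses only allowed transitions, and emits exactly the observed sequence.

  0: obs=y cand={0} pick 0 [start]
  1: obs=y cand={0} pick 0 [0->0 ok]
  2: obs=y cand={0} pick 0 [0->0 ok]
  3: obs=x cand={1,2} pick 1 [0->1 ok]
  4: obs=x cand={1,2} pick 2 [1->2 ok]
  5: obs=y cand={0} pick 0 [2->0 ok]
  6: obs=y cand={0} pick 0 [0->0 ok]
  7: obs=x cand={1,2} pick 1 [0->1 ok]
  8: obs=x cand={1,2} pick 1 [1->1 ok]
  9: obs=x cand={1,2} pick 1 [1->1 ok]
  10: obs=x cand={1,2} pick 1 [1->1 ok]
  11: obs=x cand={1,2} pick 1 [1->1 ok]
  12: obs=x cand={1,2} pick 2 [1->2 ok]

0,0,0,1,2,0,0,1,1,1,1,1,2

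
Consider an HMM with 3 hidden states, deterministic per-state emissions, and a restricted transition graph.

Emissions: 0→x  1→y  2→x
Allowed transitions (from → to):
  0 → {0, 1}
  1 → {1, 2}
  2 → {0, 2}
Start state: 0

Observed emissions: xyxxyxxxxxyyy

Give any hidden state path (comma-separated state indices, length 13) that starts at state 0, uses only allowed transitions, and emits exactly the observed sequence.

  [0] x  {0,2}  => 0  start
  [1] y  {1}  => 1  0->1 ok
  [2] x  {0,2}  => 2  1->2 ok
  [3] x  {0,2}  => 0  2->0 ok
  [4] y  {1}  => 1  0->1 ok
  [5] x  {0,2}  => 2  1->2 ok
  [6] x  {0,2}  => 2  2->2 ok
  [7] x  {0,2}  => 2  2->2 ok
  [8] x  {0,2}  => 0  2->0 ok
  [9] x  {0,2}  => 0  0->0 ok
  [10] y  {1}  => 1  0->1 ok
  [11] y  {1}  => 1  1->1 ok
  [12] y  {1}  => 1  1->1 ok

0,1,2,0,1,2,2,2,0,0,1,1,1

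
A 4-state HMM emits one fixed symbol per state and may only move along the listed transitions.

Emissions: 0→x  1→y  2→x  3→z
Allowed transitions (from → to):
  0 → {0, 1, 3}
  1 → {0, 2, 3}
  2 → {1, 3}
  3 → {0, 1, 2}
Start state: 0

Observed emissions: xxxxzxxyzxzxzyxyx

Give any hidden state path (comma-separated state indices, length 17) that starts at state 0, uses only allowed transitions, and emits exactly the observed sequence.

0,0,0,0,3,0,0,1,3,2,3,2,3,1,2,1,2

  0: obs=x cand={0,2} pick 0 [start]
  1: obs=x cand={0,2} pick 0 [0->0 ok]
  2: obs=x cand={0,2} pick 0 [0->0 ok]
  3: obs=x cand={0,2} pick 0 [0->0 ok]
  4: obs=z cand={3} pick 3 [0->3 ok]
  5: obs=x cand={0,2} pick 0 [3->0 ok]
  6: obs=x cand={0,2} pick 0 [0->0 ok]
  7: obs=y cand={1} pick 1 [0->1 ok]
  8: obs=z cand={3} pick 3 [1->3 ok]
  9: obs=x cand={0,2} pick 2 [3->2 ok]
  10: obs=z cand={3} pick 3 [2->3 ok]
  11: obs=x cand={0,2} pick 2 [3->2 ok]
  12: obs=z cand={3} pick 3 [2->3 ok]
  13: obs=y cand={1} pick 1 [3->1 ok]
  14: obs=x cand={0,2} pick 2 [1->2 ok]
  15: obs=y cand={1} pick 1 [2->1 ok]
  16: obs=x cand={0,2} pick 2 [1->2 ok]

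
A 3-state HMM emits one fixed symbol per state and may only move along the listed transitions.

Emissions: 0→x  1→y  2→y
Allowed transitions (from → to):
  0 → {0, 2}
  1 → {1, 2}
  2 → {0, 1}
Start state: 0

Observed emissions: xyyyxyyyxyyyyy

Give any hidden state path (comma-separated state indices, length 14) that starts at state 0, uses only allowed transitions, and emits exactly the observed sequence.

0,2,1,2,0,2,1,2,0,2,1,1,2,1

  0: obs=x cand={0} pick 0 [start]
  1: obs=y cand={1,2} pick 2 [0->2 ok]
  2: obs=y cand={1,2} pick 1 [2->1 ok]
  3: obs=y cand={1,2} pick 2 [1->2 ok]
  4: obs=x cand={0} pick 0 [2->0 ok]
  5: obs=y cand={1,2} pick 2 [0->2 ok]
  6: obs=y cand={1,2} pick 1 [2->1 ok]
  7: obs=y cand={1,2} pick 2 [1->2 ok]
  8: obs=x cand={0} pick 0 [2->0 ok]
  9: obs=y cand={1,2} pick 2 [0->2 ok]
  10: obs=y cand={1,2} pick 1 [2->1 ok]
  11: obs=y cand={1,2} pick 1 [1->1 ok]
  12: obs=y cand={1,2} pick 2 [1->2 ok]
  13: obs=y cand={1,2} pick 1 [2->1 ok]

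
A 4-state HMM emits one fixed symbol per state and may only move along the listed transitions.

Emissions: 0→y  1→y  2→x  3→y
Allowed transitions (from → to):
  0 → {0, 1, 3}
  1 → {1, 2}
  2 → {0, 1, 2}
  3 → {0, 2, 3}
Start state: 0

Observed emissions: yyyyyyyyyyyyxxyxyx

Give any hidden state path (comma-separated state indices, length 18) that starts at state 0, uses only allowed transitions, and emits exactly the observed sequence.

0,3,3,0,0,1,1,1,1,1,1,1,2,2,1,2,1,2

  pos 0: y in {0,1,3}, choose 0; start
  pos 1: y in {0,1,3}, choose 3; 0->3 ok
  pos 2: y in {0,1,3}, choose 3; 3->3 ok
  pos 3: y in {0,1,3}, choose 0; 3->0 ok
  pos 4: y in {0,1,3}, choose 0; 0->0 ok
  pos 5: y in {0,1,3}, choose 1; 0->1 ok
  pos 6: y in {0,1,3}, choose 1; 1->1 ok
  pos 7: y in {0,1,3}, choose 1; 1->1 ok
  pos 8: y in {0,1,3}, choose 1; 1->1 ok
  pos 9: y in {0,1,3}, choose 1; 1->1 ok
  pos 10: y in {0,1,3}, choose 1; 1->1 ok
  pos 11: y in {0,1,3}, choose 1; 1->1 ok
  pos 12: x in {2}, choose 2; 1->2 ok
  pos 13: x in {2}, choose 2; 2->2 ok
  pos 14: y in {0,1,3}, choose 1; 2->1 ok
  pos 15: x in {2}, choose 2; 1->2 ok
  pos 16: y in {0,1,3}, choose 1; 2->1 ok
  pos 17: x in {2}, choose 2; 1->2 ok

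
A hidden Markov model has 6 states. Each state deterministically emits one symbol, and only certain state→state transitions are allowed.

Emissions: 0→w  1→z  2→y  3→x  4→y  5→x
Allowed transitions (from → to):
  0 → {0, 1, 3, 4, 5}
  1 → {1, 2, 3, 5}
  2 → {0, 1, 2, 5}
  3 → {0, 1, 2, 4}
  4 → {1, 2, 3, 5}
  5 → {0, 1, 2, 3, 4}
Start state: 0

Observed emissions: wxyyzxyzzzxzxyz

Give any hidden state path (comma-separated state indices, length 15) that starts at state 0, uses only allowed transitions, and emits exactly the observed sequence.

  [0] w  {0}  => 0  start
  [1] x  {3,5}  => 5  0->5 ok
  [2] y  {2,4}  => 4  5->4 ok
  [3] y  {2,4}  => 2  4->2 ok
  [4] z  {1}  => 1  2->1 ok
  [5] x  {3,5}  => 3  1->3 ok
  [6] y  {2,4}  => 2  3->2 ok
  [7] z  {1}  => 1  2->1 ok
  [8] z  {1}  => 1  1->1 ok
  [9] z  {1}  => 1  1->1 ok
  [10] x  {3,5}  => 5  1->5 ok
  [11] z  {1}  => 1  5->1 ok
  [12] x  {3,5}  => 3  1->3 ok
  [13] y  {2,4}  => 4  3->4 ok
  [14] z  {1}  => 1  4->1 ok

0,5,4,2,1,3,2,1,1,1,5,1,3,4,1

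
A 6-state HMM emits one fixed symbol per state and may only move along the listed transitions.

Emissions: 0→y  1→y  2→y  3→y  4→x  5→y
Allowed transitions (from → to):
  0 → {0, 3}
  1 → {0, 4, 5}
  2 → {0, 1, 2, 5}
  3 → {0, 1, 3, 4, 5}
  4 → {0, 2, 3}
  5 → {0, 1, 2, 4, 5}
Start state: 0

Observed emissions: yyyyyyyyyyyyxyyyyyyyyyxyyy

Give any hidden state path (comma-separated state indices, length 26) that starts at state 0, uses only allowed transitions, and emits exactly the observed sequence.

  pos 0: y in {0,1,2,3,5}, choose 0; start
  pos 1: y in {0,1,2,3,5}, choose 0; 0->0 ok
  pos 2: y in {0,1,2,3,5}, choose 3; 0->3 ok
  pos 3: y in {0,1,2,3,5}, choose 5; 3->5 ok
  pos 4: y in {0,1,2,3,5}, choose 1; 5->1 ok
  pos 5: y in {0,1,2,3,5}, choose 0; 1->0 ok
  pos 6: y in {0,1,2,3,5}, choose 3; 0->3 ok
  pos 7: y in {0,1,2,3,5}, choose 0; 3->0 ok
  pos 8: y in {0,1,2,3,5}, choose 3; 0->3 ok
  pos 9: y in {0,1,2,3,5}, choose 1; 3->1 ok
  pos 10: y in {0,1,2,3,5}, choose 5; 1->5 ok
  pos 11: y in {0,1,2,3,5}, choose 1; 5->1 ok
  pos 12: x in {4}, choose 4; 1->4 ok
  pos 13: y in {0,1,2,3,5}, choose 3; 4->3 ok
  pos 14: y in {0,1,2,3,5}, choose 3; 3->3 ok
  pos 15: y in {0,1,2,3,5}, choose 3; 3->3 ok
  pos 16: y in {0,1,2,3,5}, choose 1; 3->1 ok
  pos 17: y in {0,1,2,3,5}, choose 0; 1->0 ok
  pos 18: y in {0,1,2,3,5}, choose 3; 0->3 ok
  pos 19: y in {0,1,2,3,5}, choose 0; 3->0 ok
  pos 20: y in {0,1,2,3,5}, choose 0; 0->0 ok
  pos 21: y in {0,1,2,3,5}, choose 3; 0->3 ok
  pos 22: x in {4}, choose 4; 3->4 ok
  pos 23: y in {0,1,2,3,5}, choose 0; 4->0 ok
  pos 24: y in {0,1,2,3,5}, choose 3; 0->3 ok
  pos 25: y in {0,1,2,3,5}, choose 0; 3->0 ok

0,0,3,5,1,0,3,0,3,1,5,1,4,3,3,3,1,0,3,0,0,3,4,0,3,0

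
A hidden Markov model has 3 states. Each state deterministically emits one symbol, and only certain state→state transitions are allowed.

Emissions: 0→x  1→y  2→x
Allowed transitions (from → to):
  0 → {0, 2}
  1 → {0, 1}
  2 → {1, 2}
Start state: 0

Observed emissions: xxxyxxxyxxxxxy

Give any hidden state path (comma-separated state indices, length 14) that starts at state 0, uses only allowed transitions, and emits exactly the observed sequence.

0,0,2,1,0,2,2,1,0,0,0,0,2,1

  t0 'x' -> {0,2}, take 0 (start)
  t1 'x' -> {0,2}, take 0 (0->0 ok)
  t2 'x' -> {0,2}, take 2 (0->2 ok)
  t3 'y' -> {1}, take 1 (2->1 ok)
  t4 'x' -> {0,2}, take 0 (1->0 ok)
  t5 'x' -> {0,2}, take 2 (0->2 ok)
  t6 'x' -> {0,2}, take 2 (2->2 ok)
  t7 'y' -> {1}, take 1 (2->1 ok)
  t8 'x' -> {0,2}, take 0 (1->0 ok)
  t9 'x' -> {0,2}, take 0 (0->0 ok)
  t10 'x' -> {0,2}, take 0 (0->0 ok)
  t11 'x' -> {0,2}, take 0 (0->0 ok)
  t12 'x' -> {0,2}, take 2 (0->2 ok)
  t13 'y' -> {1}, take 1 (2->1 ok)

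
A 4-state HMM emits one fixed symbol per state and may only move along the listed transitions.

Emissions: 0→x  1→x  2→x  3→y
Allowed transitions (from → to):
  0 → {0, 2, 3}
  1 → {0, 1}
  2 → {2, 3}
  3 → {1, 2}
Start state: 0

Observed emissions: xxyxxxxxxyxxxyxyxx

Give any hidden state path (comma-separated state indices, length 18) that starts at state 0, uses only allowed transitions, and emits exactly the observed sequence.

  t0 'x' -> {0,1,2}, take 0 (start)
  t1 'x' -> {0,1,2}, take 0 (0->0 ok)
  t2 'y' -> {3}, take 3 (0->3 ok)
  t3 'x' -> {0,1,2}, take 1 (3->1 ok)
  t4 'x' -> {0,1,2}, take 1 (1->1 ok)
  t5 'x' -> {0,1,2}, take 1 (1->1 ok)
  t6 'x' -> {0,1,2}, take 1 (1->1 ok)
  t7 'x' -> {0,1,2}, take 0 (1->0 ok)
  t8 'x' -> {0,1,2}, take 0 (0->0 ok)
  t9 'y' -> {3}, take 3 (0->3 ok)
  t10 'x' -> {0,1,2}, take 1 (3->1 ok)
  t11 'x' -> {0,1,2}, take 1 (1->1 ok)
  t12 'x' -> {0,1,2}, take 0 (1->0 ok)
  t13 'y' -> {3}, take 3 (0->3 ok)
  t14 'x' -> {0,1,2}, take 2 (3->2 ok)
  t15 'y' -> {3}, take 3 (2->3 ok)
  t16 'x' -> {0,1,2}, take 1 (3->1 ok)
  t17 'x' -> {0,1,2}, take 0 (1->0 ok)

0,0,3,1,1,1,1,0,0,3,1,1,0,3,2,3,1,0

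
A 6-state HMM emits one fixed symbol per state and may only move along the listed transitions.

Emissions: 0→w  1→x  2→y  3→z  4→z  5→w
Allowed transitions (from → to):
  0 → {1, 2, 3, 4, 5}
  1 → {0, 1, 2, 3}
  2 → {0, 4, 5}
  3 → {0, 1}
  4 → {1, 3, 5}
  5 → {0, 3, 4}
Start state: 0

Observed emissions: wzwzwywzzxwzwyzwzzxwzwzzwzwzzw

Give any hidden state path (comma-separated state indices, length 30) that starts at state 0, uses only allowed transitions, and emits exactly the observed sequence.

0,4,5,3,0,2,5,4,3,1,0,3,0,2,4,5,4,3,1,0,3,0,4,3,0,4,5,4,3,0

  0: obs=w cand={0,5} pick 0 [start]
  1: obs=z cand={3,4} pick 4 [0->4 ok]
  2: obs=w cand={0,5} pick 5 [4->5 ok]
  3: obs=z cand={3,4} pick 3 [5->3 ok]
  4: obs=w cand={0,5} pick 0 [3->0 ok]
  5: obs=y cand={2} pick 2 [0->2 ok]
  6: obs=w cand={0,5} pick 5 [2->5 ok]
  7: obs=z cand={3,4} pick 4 [5->4 ok]
  8: obs=z cand={3,4} pick 3 [4->3 ok]
  9: obs=x cand={1} pick 1 [3->1 ok]
  10: obs=w cand={0,5} pick 0 [1->0 ok]
  11: obs=z cand={3,4} pick 3 [0->3 ok]
  12: obs=w cand={0,5} pick 0 [3->0 ok]
  13: obs=y cand={2} pick 2 [0->2 ok]
  14: obs=z cand={3,4} pick 4 [2->4 ok]
  15: obs=w cand={0,5} pick 5 [4->5 ok]
  16: obs=z cand={3,4} pick 4 [5->4 ok]
  17: obs=z cand={3,4} pick 3 [4->3 ok]
  18: obs=x cand={1} pick 1 [3->1 ok]
  19: obs=w cand={0,5} pick 0 [1->0 ok]
  20: obs=z cand={3,4} pick 3 [0->3 ok]
  21: obs=w cand={0,5} pick 0 [3->0 ok]
  22: obs=z cand={3,4} pick 4 [0->4 ok]
  23: obs=z cand={3,4} pick 3 [4->3 ok]
  24: obs=w cand={0,5} pick 0 [3->0 ok]
  25: obs=z cand={3,4} pick 4 [0->4 ok]
  26: obs=w cand={0,5} pick 5 [4->5 ok]
  27: obs=z cand={3,4} pick 4 [5->4 ok]
  28: obs=z cand={3,4} pick 3 [4->3 ok]
  29: obs=w cand={0,5} pick 0 [3->0 ok]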